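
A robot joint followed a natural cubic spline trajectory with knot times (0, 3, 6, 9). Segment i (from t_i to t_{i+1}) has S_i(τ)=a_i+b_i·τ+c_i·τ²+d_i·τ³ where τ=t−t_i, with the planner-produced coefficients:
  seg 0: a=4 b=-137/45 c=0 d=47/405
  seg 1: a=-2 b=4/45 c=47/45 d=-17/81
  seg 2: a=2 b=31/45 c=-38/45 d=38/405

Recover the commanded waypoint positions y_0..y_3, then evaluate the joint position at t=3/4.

y_0 = S_0(0) = a_0 = 4
y_1 = S_1(0) = a_1 = -2
y_2 = S_2(0) = a_2 = 2
y_3 = S_2(3) = -1
t_q=3/4 is in segment 0 (τ=3/4); S_0(τ)=113/64

y_0=4 y_1=-2 y_2=2 y_3=-1
S(3/4) = 113/64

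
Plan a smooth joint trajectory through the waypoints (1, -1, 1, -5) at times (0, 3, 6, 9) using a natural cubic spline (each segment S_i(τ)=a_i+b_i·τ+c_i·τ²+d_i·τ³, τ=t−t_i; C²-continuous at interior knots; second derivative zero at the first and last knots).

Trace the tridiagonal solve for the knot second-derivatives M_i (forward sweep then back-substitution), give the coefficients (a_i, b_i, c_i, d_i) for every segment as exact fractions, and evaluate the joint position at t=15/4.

Δ: Δ0=-2/3, Δ1=2/3, Δ2=-2
row 1: diag=12, rhs=8; c'=1/4, d'=2/3
row 2: denom=12−3·1/4=45/4; d'=(-16−3·2/3)/(45/4)=-8/5
back: M2=-8/5
back: M1=2/3−1/4·-8/5=16/15
M: M0=0, M1=16/15, M2=-8/5, M3=0
seg 0: a=1, c=M0/2=0, d=(M1−M0)/(6·3)=8/135, b=Δ0−h0·(2M0+M1)/6=-6/5
seg 1: a=-1, c=M1/2=8/15, d=(M2−M1)/(6·3)=-4/27, b=Δ1−h1·(2M1+M2)/6=2/5
seg 2: a=1, c=M2/2=-4/5, d=(M3−M2)/(6·3)=4/45, b=Δ2−h2·(2M2+M3)/6=-2/5
t_q=15/4 → seg 1, τ=3/4; S=-1+2/5·τ+8/15·τ²+-4/27·τ³=-37/80

  seg 0: a=1 b=-6/5 c=0 d=8/135
  seg 1: a=-1 b=2/5 c=8/15 d=-4/27
  seg 2: a=1 b=-2/5 c=-4/5 d=4/45
S(15/4) = -37/80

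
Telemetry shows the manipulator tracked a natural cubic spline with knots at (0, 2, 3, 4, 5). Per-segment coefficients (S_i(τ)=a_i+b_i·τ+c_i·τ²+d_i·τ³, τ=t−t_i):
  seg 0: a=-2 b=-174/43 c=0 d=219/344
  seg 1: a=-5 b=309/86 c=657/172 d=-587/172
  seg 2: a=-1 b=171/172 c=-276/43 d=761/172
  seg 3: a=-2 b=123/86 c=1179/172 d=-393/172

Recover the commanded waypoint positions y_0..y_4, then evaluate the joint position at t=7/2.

y_0=-2 y_1=-5 y_2=-1 y_3=-2 y_4=4
S(7/2) = -2139/1376

y_0 = S_0(0) = a_0 = -2
y_1 = S_1(0) = a_1 = -5
y_2 = S_2(0) = a_2 = -1
y_3 = S_3(0) = a_3 = -2
y_4 = S_3(1) = 4
t_q=7/2 is in segment 2 (τ=1/2); S_2(τ)=-2139/1376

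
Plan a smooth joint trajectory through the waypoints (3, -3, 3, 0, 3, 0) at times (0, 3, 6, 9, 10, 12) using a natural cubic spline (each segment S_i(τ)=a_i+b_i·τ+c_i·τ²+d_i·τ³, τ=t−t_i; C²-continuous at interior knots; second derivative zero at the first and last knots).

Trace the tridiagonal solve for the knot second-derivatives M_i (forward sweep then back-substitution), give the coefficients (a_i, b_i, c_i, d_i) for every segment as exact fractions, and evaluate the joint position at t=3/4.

  seg 0: a=3 b=-4345/1266 c=0 d=1813/11394
  seg 1: a=-3 b=547/633 c=1813/1266 d=-4001/11394
  seg 2: a=3 b=-31/1266 c=-1094/633 d=5329/11394
  seg 3: a=0 b=1414/633 c=1047/422 d=-2171/1266
  seg 4: a=3 b=2597/1266 c=-562/211 d=281/633
S(3/4) = 13317/27008

Δ: Δ0=-2, Δ1=2, Δ2=-1, Δ3=3, Δ4=-3/2
row 1: diag=12, rhs=24; c'=1/4, d'=2
row 2: denom=12−3·1/4=45/4; d'=(-18−3·2)/(45/4)=-32/15
row 3: denom=8−3·4/15=36/5; d'=(24−3·-32/15)/(36/5)=38/9
row 4: denom=6−1·5/36=211/36; d'=(-27−1·38/9)/(211/36)=-1124/211
back: M4=-1124/211
back: M3=38/9−5/36·-1124/211=1047/211
back: M2=-32/15−4/15·1047/211=-2188/633
back: M1=2−1/4·-2188/633=1813/633
M: M0=0, M1=1813/633, M2=-2188/633, M3=1047/211, M4=-1124/211, M5=0
seg 0: a=3, c=M0/2=0, d=(M1−M0)/(6·3)=1813/11394, b=Δ0−h0·(2M0+M1)/6=-4345/1266
seg 1: a=-3, c=M1/2=1813/1266, d=(M2−M1)/(6·3)=-4001/11394, b=Δ1−h1·(2M1+M2)/6=547/633
seg 2: a=3, c=M2/2=-1094/633, d=(M3−M2)/(6·3)=5329/11394, b=Δ2−h2·(2M2+M3)/6=-31/1266
seg 3: a=0, c=M3/2=1047/422, d=(M4−M3)/(6·1)=-2171/1266, b=Δ3−h3·(2M3+M4)/6=1414/633
seg 4: a=3, c=M4/2=-562/211, d=(M5−M4)/(6·2)=281/633, b=Δ4−h4·(2M4+M5)/6=2597/1266
t_q=3/4 → seg 0, τ=3/4; S=3+-4345/1266·τ+0·τ²+1813/11394·τ³=13317/27008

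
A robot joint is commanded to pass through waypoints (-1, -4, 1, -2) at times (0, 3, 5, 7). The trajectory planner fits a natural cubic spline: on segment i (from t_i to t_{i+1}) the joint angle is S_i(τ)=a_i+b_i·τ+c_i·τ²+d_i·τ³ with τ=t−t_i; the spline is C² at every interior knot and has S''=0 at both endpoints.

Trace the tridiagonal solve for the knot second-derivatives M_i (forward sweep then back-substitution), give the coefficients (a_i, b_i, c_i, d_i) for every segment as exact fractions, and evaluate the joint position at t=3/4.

Δ: Δ0=-1, Δ1=5/2, Δ2=-3/2
row 1: diag=10, rhs=21; c'=1/5, d'=21/10
row 2: denom=8−2·1/5=38/5; d'=(-24−2·21/10)/(38/5)=-141/38
back: M2=-141/38
back: M1=21/10−1/5·-141/38=54/19
M: M0=0, M1=54/19, M2=-141/38, M3=0
seg 0: a=-1, c=M0/2=0, d=(M1−M0)/(6·3)=3/19, b=Δ0−h0·(2M0+M1)/6=-46/19
seg 1: a=-4, c=M1/2=27/19, d=(M2−M1)/(6·2)=-83/152, b=Δ1−h1·(2M1+M2)/6=35/19
seg 2: a=1, c=M2/2=-141/76, d=(M3−M2)/(6·2)=47/152, b=Δ2−h2·(2M2+M3)/6=37/38
t_q=3/4 → seg 0, τ=3/4; S=-1+-46/19·τ+0·τ²+3/19·τ³=-3343/1216

  seg 0: a=-1 b=-46/19 c=0 d=3/19
  seg 1: a=-4 b=35/19 c=27/19 d=-83/152
  seg 2: a=1 b=37/38 c=-141/76 d=47/152
S(3/4) = -3343/1216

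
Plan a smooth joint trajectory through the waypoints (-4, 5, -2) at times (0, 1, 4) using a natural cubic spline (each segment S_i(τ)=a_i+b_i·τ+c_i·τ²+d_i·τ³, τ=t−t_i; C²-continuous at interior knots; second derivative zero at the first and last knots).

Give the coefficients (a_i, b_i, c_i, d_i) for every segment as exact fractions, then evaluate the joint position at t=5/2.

  seg 0: a=-4 b=125/12 c=0 d=-17/12
  seg 1: a=5 b=37/6 c=-17/4 d=17/36
S(5/2) = 201/32

Δ: Δ0=9, Δ1=-7/3
row 1: diag=8, rhs=-68; c'=3/8, d'=-17/2
back: M1=-17/2
M: M0=0, M1=-17/2, M2=0
seg 0: a=-4, c=M0/2=0, d=(M1−M0)/(6·1)=-17/12, b=Δ0−h0·(2M0+M1)/6=125/12
seg 1: a=5, c=M1/2=-17/4, d=(M2−M1)/(6·3)=17/36, b=Δ1−h1·(2M1+M2)/6=37/6
t_q=5/2 → seg 1, τ=3/2; S=5+37/6·τ+-17/4·τ²+17/36·τ³=201/32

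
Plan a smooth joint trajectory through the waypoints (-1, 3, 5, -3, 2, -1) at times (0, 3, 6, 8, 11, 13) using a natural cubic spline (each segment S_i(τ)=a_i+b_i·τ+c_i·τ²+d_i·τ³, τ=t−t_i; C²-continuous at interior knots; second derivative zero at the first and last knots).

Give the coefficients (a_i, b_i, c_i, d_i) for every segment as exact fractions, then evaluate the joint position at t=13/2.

Δ: Δ0=4/3, Δ1=2/3, Δ2=-4, Δ3=5/3, Δ4=-3/2
row 1: diag=12, rhs=-4; c'=1/4, d'=-1/3
row 2: denom=10−3·1/4=37/4; d'=(-28−3·-1/3)/(37/4)=-108/37
row 3: denom=10−2·8/37=354/37; d'=(34−2·-108/37)/(354/37)=737/177
row 4: denom=10−3·37/118=1069/118; d'=(-19−3·737/177)/(1069/118)=-3716/1069
back: M4=-3716/1069
back: M3=737/177−37/118·-3716/1069=16849/3207
back: M2=-108/37−8/37·16849/3207=-13004/3207
back: M1=-1/3−1/4·-13004/3207=2182/3207
M: M0=0, M1=2182/3207, M2=-13004/3207, M3=16849/3207, M4=-3716/1069, M5=0
seg 0: a=-1, c=M0/2=0, d=(M1−M0)/(6·3)=1091/28863, b=Δ0−h0·(2M0+M1)/6=3185/3207
seg 1: a=3, c=M1/2=1091/3207, d=(M2−M1)/(6·3)=-2531/9621, b=Δ1−h1·(2M1+M2)/6=6458/3207
seg 2: a=5, c=M2/2=-6502/3207, d=(M3−M2)/(6·2)=3317/4276, b=Δ2−h2·(2M2+M3)/6=-9775/3207
seg 3: a=-3, c=M3/2=16849/6414, d=(M4−M3)/(6·3)=-27997/57726, b=Δ3−h3·(2M3+M4)/6=-5930/3207
seg 4: a=2, c=M4/2=-1858/1069, d=(M5−M4)/(6·2)=929/3207, b=Δ4−h4·(2M4+M5)/6=5243/6414
t_q=13/2 → seg 2, τ=1/2; S=5+-9775/3207·τ+-6502/3207·τ²+3317/4276·τ³=104885/34208

  seg 0: a=-1 b=3185/3207 c=0 d=1091/28863
  seg 1: a=3 b=6458/3207 c=1091/3207 d=-2531/9621
  seg 2: a=5 b=-9775/3207 c=-6502/3207 d=3317/4276
  seg 3: a=-3 b=-5930/3207 c=16849/6414 d=-27997/57726
  seg 4: a=2 b=5243/6414 c=-1858/1069 d=929/3207
S(13/2) = 104885/34208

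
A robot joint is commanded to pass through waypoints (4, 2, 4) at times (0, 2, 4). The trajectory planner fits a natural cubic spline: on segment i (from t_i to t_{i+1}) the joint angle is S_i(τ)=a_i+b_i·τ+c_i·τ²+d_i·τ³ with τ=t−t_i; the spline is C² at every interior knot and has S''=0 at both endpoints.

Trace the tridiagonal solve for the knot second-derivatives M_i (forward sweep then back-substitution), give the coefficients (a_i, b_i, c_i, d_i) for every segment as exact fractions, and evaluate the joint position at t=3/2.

Δ: Δ0=-1, Δ1=1
row 1: diag=8, rhs=12; c'=1/4, d'=3/2
back: M1=3/2
M: M0=0, M1=3/2, M2=0
seg 0: a=4, c=M0/2=0, d=(M1−M0)/(6·2)=1/8, b=Δ0−h0·(2M0+M1)/6=-3/2
seg 1: a=2, c=M1/2=3/4, d=(M2−M1)/(6·2)=-1/8, b=Δ1−h1·(2M1+M2)/6=0
t_q=3/2 → seg 0, τ=3/2; S=4+-3/2·τ+0·τ²+1/8·τ³=139/64

  seg 0: a=4 b=-3/2 c=0 d=1/8
  seg 1: a=2 b=0 c=3/4 d=-1/8
S(3/2) = 139/64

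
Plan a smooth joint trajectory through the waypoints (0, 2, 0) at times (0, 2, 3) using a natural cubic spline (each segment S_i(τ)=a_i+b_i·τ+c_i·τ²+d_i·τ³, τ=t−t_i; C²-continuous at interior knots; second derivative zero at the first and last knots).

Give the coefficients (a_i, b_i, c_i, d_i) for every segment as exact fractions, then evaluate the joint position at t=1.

Δ: Δ0=1, Δ1=-2
row 1: diag=6, rhs=-18; c'=1/6, d'=-3
back: M1=-3
M: M0=0, M1=-3, M2=0
seg 0: a=0, c=M0/2=0, d=(M1−M0)/(6·2)=-1/4, b=Δ0−h0·(2M0+M1)/6=2
seg 1: a=2, c=M1/2=-3/2, d=(M2−M1)/(6·1)=1/2, b=Δ1−h1·(2M1+M2)/6=-1
t_q=1 → seg 0, τ=1; S=0+2·τ+0·τ²+-1/4·τ³=7/4

  seg 0: a=0 b=2 c=0 d=-1/4
  seg 1: a=2 b=-1 c=-3/2 d=1/2
S(1) = 7/4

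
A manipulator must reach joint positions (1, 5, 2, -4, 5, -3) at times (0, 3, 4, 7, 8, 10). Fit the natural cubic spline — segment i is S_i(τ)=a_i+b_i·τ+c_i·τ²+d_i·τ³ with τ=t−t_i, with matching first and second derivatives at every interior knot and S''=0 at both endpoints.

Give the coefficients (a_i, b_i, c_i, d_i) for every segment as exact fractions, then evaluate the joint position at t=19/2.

  seg 0: a=1 b=6988/2529 c=0 d=-3616/22761
  seg 1: a=5 b=-3860/2529 c=-3616/2529 d=-37/843
  seg 2: a=2 b=-11425/2529 c=-3949/2529 d=18214/22761
  seg 3: a=-4 b=19523/2529 c=1585/281 d=-11027/2529
  seg 4: a=5 b=14972/2529 c=-6272/843 d=3136/2529
S(19/2) = 1117/843

Δ: Δ0=4/3, Δ1=-3, Δ2=-2, Δ3=9, Δ4=-4
row 1: diag=8, rhs=-26; c'=1/8, d'=-13/4
row 2: denom=8−1·1/8=63/8; d'=(6−1·-13/4)/(63/8)=74/63
row 3: denom=8−3·8/21=48/7; d'=(66−3·74/63)/(48/7)=82/9
row 4: denom=6−1·7/48=281/48; d'=(-78−1·82/9)/(281/48)=-12544/843
back: M4=-12544/843
back: M3=82/9−7/48·-12544/843=3170/281
back: M2=74/63−8/21·3170/281=-7898/2529
back: M1=-13/4−1/8·-7898/2529=-7232/2529
M: M0=0, M1=-7232/2529, M2=-7898/2529, M3=3170/281, M4=-12544/843, M5=0
seg 0: a=1, c=M0/2=0, d=(M1−M0)/(6·3)=-3616/22761, b=Δ0−h0·(2M0+M1)/6=6988/2529
seg 1: a=5, c=M1/2=-3616/2529, d=(M2−M1)/(6·1)=-37/843, b=Δ1−h1·(2M1+M2)/6=-3860/2529
seg 2: a=2, c=M2/2=-3949/2529, d=(M3−M2)/(6·3)=18214/22761, b=Δ2−h2·(2M2+M3)/6=-11425/2529
seg 3: a=-4, c=M3/2=1585/281, d=(M4−M3)/(6·1)=-11027/2529, b=Δ3−h3·(2M3+M4)/6=19523/2529
seg 4: a=5, c=M4/2=-6272/843, d=(M5−M4)/(6·2)=3136/2529, b=Δ4−h4·(2M4+M5)/6=14972/2529
t_q=19/2 → seg 4, τ=3/2; S=5+14972/2529·τ+-6272/843·τ²+3136/2529·τ³=1117/843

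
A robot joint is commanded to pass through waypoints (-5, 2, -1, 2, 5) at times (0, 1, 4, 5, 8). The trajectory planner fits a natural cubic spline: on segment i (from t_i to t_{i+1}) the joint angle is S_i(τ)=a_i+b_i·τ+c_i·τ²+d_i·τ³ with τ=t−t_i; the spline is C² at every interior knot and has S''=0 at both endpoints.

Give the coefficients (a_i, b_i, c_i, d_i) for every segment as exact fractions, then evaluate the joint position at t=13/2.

Δ: Δ0=7, Δ1=-1, Δ2=3, Δ3=1
row 1: diag=8, rhs=-48; c'=3/8, d'=-6
row 2: denom=8−3·3/8=55/8; d'=(24−3·-6)/(55/8)=336/55
row 3: denom=8−1·8/55=432/55; d'=(-12−1·336/55)/(432/55)=-83/36
back: M3=-83/36
back: M2=336/55−8/55·-83/36=58/9
back: M1=-6−3/8·58/9=-101/12
M: M0=0, M1=-101/12, M2=58/9, M3=-83/36, M4=0
seg 0: a=-5, c=M0/2=0, d=(M1−M0)/(6·1)=-101/72, b=Δ0−h0·(2M0+M1)/6=605/72
seg 1: a=2, c=M1/2=-101/24, d=(M2−M1)/(6·3)=535/648, b=Δ1−h1·(2M1+M2)/6=151/36
seg 2: a=-1, c=M2/2=29/9, d=(M3−M2)/(6·1)=-35/24, b=Δ2−h2·(2M2+M3)/6=89/72
seg 3: a=2, c=M3/2=-83/72, d=(M4−M3)/(6·3)=83/648, b=Δ3−h3·(2M3+M4)/6=119/36
t_q=13/2 → seg 3, τ=3/2; S=2+119/36·τ+-83/72·τ²+83/648·τ³=307/64

  seg 0: a=-5 b=605/72 c=0 d=-101/72
  seg 1: a=2 b=151/36 c=-101/24 d=535/648
  seg 2: a=-1 b=89/72 c=29/9 d=-35/24
  seg 3: a=2 b=119/36 c=-83/72 d=83/648
S(13/2) = 307/64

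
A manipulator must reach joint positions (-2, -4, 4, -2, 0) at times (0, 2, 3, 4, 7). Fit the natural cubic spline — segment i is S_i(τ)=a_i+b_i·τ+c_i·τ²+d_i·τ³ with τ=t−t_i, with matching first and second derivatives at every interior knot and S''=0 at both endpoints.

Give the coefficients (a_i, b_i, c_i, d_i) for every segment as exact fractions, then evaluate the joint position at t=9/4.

Δ: Δ0=-1, Δ1=8, Δ2=-6, Δ3=2/3
row 1: diag=6, rhs=54; c'=1/6, d'=9
row 2: denom=4−1·1/6=23/6; d'=(-84−1·9)/(23/6)=-558/23
row 3: denom=8−1·6/23=178/23; d'=(40−1·-558/23)/(178/23)=739/89
back: M3=739/89
back: M2=-558/23−6/23·739/89=-2352/89
back: M1=9−1/6·-2352/89=1193/89
M: M0=0, M1=1193/89, M2=-2352/89, M3=739/89, M4=0
seg 0: a=-2, c=M0/2=0, d=(M1−M0)/(6·2)=1193/1068, b=Δ0−h0·(2M0+M1)/6=-1460/267
seg 1: a=-4, c=M1/2=1193/178, d=(M2−M1)/(6·1)=-3545/534, b=Δ1−h1·(2M1+M2)/6=2119/267
seg 2: a=4, c=M2/2=-1176/89, d=(M3−M2)/(6·1)=3091/534, b=Δ2−h2·(2M2+M3)/6=761/534
seg 3: a=-2, c=M3/2=739/178, d=(M4−M3)/(6·3)=-739/1602, b=Δ3−h3·(2M3+M4)/6=-2039/267
t_q=9/4 → seg 1, τ=1/4; S=-4+2119/267·τ+1193/178·τ²+-3545/534·τ³=-19375/11392

  seg 0: a=-2 b=-1460/267 c=0 d=1193/1068
  seg 1: a=-4 b=2119/267 c=1193/178 d=-3545/534
  seg 2: a=4 b=761/534 c=-1176/89 d=3091/534
  seg 3: a=-2 b=-2039/267 c=739/178 d=-739/1602
S(9/4) = -19375/11392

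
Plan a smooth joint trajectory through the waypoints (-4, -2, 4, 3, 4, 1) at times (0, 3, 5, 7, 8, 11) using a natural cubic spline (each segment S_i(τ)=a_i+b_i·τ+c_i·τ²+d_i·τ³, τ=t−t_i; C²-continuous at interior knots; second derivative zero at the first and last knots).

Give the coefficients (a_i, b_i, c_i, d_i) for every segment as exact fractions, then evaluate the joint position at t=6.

Δ: Δ0=2/3, Δ1=3, Δ2=-1/2, Δ3=1, Δ4=-1
row 1: diag=10, rhs=14; c'=1/5, d'=7/5
row 2: denom=8−2·1/5=38/5; d'=(-21−2·7/5)/(38/5)=-119/38
row 3: denom=6−2·5/19=104/19; d'=(9−2·-119/38)/(104/19)=145/52
row 4: denom=8−1·19/104=813/104; d'=(-12−1·145/52)/(813/104)=-1538/813
back: M4=-1538/813
back: M3=145/52−19/104·-1538/813=2548/813
back: M2=-119/38−5/19·2548/813=-6433/1626
back: M1=7/5−1/5·-6433/1626=3563/1626
M: M0=0, M1=3563/1626, M2=-6433/1626, M3=2548/813, M4=-1538/813, M5=0
seg 0: a=-4, c=M0/2=0, d=(M1−M0)/(6·3)=3563/29268, b=Δ0−h0·(2M0+M1)/6=-465/1084
seg 1: a=-2, c=M1/2=3563/3252, d=(M2−M1)/(6·2)=-833/1626, b=Δ1−h1·(2M1+M2)/6=1549/542
seg 2: a=4, c=M2/2=-6433/3252, d=(M3−M2)/(6·2)=1281/2168, b=Δ2−h2·(2M2+M3)/6=1777/1626
seg 3: a=3, c=M3/2=1274/813, d=(M4−M3)/(6·1)=-227/271, b=Δ3−h3·(2M3+M4)/6=220/813
seg 4: a=4, c=M4/2=-769/813, d=(M5−M4)/(6·3)=769/7317, b=Δ4−h4·(2M4+M5)/6=725/813
t_q=6 → seg 2, τ=1; S=4+1777/1626·τ+-6433/3252·τ²+1281/2168·τ³=24101/6504

  seg 0: a=-4 b=-465/1084 c=0 d=3563/29268
  seg 1: a=-2 b=1549/542 c=3563/3252 d=-833/1626
  seg 2: a=4 b=1777/1626 c=-6433/3252 d=1281/2168
  seg 3: a=3 b=220/813 c=1274/813 d=-227/271
  seg 4: a=4 b=725/813 c=-769/813 d=769/7317
S(6) = 24101/6504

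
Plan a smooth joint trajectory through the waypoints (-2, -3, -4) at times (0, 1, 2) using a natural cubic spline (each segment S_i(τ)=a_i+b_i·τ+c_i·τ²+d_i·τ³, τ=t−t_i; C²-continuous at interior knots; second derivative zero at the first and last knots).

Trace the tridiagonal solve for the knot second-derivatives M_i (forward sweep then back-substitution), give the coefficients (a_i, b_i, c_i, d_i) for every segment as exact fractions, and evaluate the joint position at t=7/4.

Δ: Δ0=-1, Δ1=-1
row 1: diag=4, rhs=0; c'=1/4, d'=0
back: M1=0
M: M0=0, M1=0, M2=0
seg 0: a=-2, c=M0/2=0, d=(M1−M0)/(6·1)=0, b=Δ0−h0·(2M0+M1)/6=-1
seg 1: a=-3, c=M1/2=0, d=(M2−M1)/(6·1)=0, b=Δ1−h1·(2M1+M2)/6=-1
t_q=7/4 → seg 1, τ=3/4; S=-3+-1·τ+0·τ²+0·τ³=-15/4

  seg 0: a=-2 b=-1 c=0 d=0
  seg 1: a=-3 b=-1 c=0 d=0
S(7/4) = -15/4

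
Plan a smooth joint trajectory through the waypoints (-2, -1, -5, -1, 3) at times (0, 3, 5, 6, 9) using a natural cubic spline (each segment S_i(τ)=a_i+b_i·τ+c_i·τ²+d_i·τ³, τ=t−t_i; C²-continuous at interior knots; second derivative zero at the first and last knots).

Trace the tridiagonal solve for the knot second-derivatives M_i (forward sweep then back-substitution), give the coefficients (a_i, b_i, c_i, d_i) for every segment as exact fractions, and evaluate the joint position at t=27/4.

  seg 0: a=-2 b=779/438 c=0 d=-211/1314
  seg 1: a=-1 b=-560/219 c=-211/146 d=755/876
  seg 2: a=-5 b=439/219 c=272/73 d=-379/219
  seg 3: a=-1 b=934/219 c=-107/73 d=107/657
S(27/4) = 6741/4672

Δ: Δ0=1/3, Δ1=-2, Δ2=4, Δ3=4/3
row 1: diag=10, rhs=-14; c'=1/5, d'=-7/5
row 2: denom=6−2·1/5=28/5; d'=(36−2·-7/5)/(28/5)=97/14
row 3: denom=8−1·5/28=219/28; d'=(-16−1·97/14)/(219/28)=-214/73
back: M3=-214/73
back: M2=97/14−5/28·-214/73=544/73
back: M1=-7/5−1/5·544/73=-211/73
M: M0=0, M1=-211/73, M2=544/73, M3=-214/73, M4=0
seg 0: a=-2, c=M0/2=0, d=(M1−M0)/(6·3)=-211/1314, b=Δ0−h0·(2M0+M1)/6=779/438
seg 1: a=-1, c=M1/2=-211/146, d=(M2−M1)/(6·2)=755/876, b=Δ1−h1·(2M1+M2)/6=-560/219
seg 2: a=-5, c=M2/2=272/73, d=(M3−M2)/(6·1)=-379/219, b=Δ2−h2·(2M2+M3)/6=439/219
seg 3: a=-1, c=M3/2=-107/73, d=(M4−M3)/(6·3)=107/657, b=Δ3−h3·(2M3+M4)/6=934/219
t_q=27/4 → seg 3, τ=3/4; S=-1+934/219·τ+-107/73·τ²+107/657·τ³=6741/4672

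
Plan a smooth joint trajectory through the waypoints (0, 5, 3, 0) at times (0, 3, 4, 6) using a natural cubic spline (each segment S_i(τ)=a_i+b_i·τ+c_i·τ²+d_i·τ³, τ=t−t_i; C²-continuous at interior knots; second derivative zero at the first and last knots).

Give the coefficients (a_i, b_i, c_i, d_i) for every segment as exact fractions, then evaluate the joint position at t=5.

  seg 0: a=0 b=875/282 c=0 d=-15/94
  seg 1: a=5 b=-170/141 c=-135/94 d=181/282
  seg 2: a=3 b=-607/282 c=23/47 d=-23/282
S(5) = 59/47

Δ: Δ0=5/3, Δ1=-2, Δ2=-3/2
row 1: diag=8, rhs=-22; c'=1/8, d'=-11/4
row 2: denom=6−1·1/8=47/8; d'=(3−1·-11/4)/(47/8)=46/47
back: M2=46/47
back: M1=-11/4−1/8·46/47=-135/47
M: M0=0, M1=-135/47, M2=46/47, M3=0
seg 0: a=0, c=M0/2=0, d=(M1−M0)/(6·3)=-15/94, b=Δ0−h0·(2M0+M1)/6=875/282
seg 1: a=5, c=M1/2=-135/94, d=(M2−M1)/(6·1)=181/282, b=Δ1−h1·(2M1+M2)/6=-170/141
seg 2: a=3, c=M2/2=23/47, d=(M3−M2)/(6·2)=-23/282, b=Δ2−h2·(2M2+M3)/6=-607/282
t_q=5 → seg 2, τ=1; S=3+-607/282·τ+23/47·τ²+-23/282·τ³=59/47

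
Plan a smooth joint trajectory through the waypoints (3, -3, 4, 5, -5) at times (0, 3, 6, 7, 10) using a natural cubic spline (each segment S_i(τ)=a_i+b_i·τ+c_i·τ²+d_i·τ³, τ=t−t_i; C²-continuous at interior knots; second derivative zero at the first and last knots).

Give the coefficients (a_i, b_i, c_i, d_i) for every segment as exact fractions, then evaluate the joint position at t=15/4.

  seg 0: a=3 b=-187/57 c=0 d=73/513
  seg 1: a=-3 b=32/57 c=73/57 d=-118/513
  seg 2: a=4 b=116/57 c=-15/19 d=-14/57
  seg 3: a=5 b=-16/57 c=-29/19 d=29/171
S(15/4) = -1189/608

Δ: Δ0=-2, Δ1=7/3, Δ2=1, Δ3=-10/3
row 1: diag=12, rhs=26; c'=1/4, d'=13/6
row 2: denom=8−3·1/4=29/4; d'=(-8−3·13/6)/(29/4)=-2
row 3: denom=8−1·4/29=228/29; d'=(-26−1·-2)/(228/29)=-58/19
back: M3=-58/19
back: M2=-2−4/29·-58/19=-30/19
back: M1=13/6−1/4·-30/19=146/57
M: M0=0, M1=146/57, M2=-30/19, M3=-58/19, M4=0
seg 0: a=3, c=M0/2=0, d=(M1−M0)/(6·3)=73/513, b=Δ0−h0·(2M0+M1)/6=-187/57
seg 1: a=-3, c=M1/2=73/57, d=(M2−M1)/(6·3)=-118/513, b=Δ1−h1·(2M1+M2)/6=32/57
seg 2: a=4, c=M2/2=-15/19, d=(M3−M2)/(6·1)=-14/57, b=Δ2−h2·(2M2+M3)/6=116/57
seg 3: a=5, c=M3/2=-29/19, d=(M4−M3)/(6·3)=29/171, b=Δ3−h3·(2M3+M4)/6=-16/57
t_q=15/4 → seg 1, τ=3/4; S=-3+32/57·τ+73/57·τ²+-118/513·τ³=-1189/608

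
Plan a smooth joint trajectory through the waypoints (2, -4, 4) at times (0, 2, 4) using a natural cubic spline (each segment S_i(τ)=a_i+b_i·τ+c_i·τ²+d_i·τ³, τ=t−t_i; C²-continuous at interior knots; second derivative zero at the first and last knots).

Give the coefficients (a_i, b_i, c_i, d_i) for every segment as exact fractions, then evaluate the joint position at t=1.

Δ: Δ0=-3, Δ1=4
row 1: diag=8, rhs=42; c'=1/4, d'=21/4
back: M1=21/4
M: M0=0, M1=21/4, M2=0
seg 0: a=2, c=M0/2=0, d=(M1−M0)/(6·2)=7/16, b=Δ0−h0·(2M0+M1)/6=-19/4
seg 1: a=-4, c=M1/2=21/8, d=(M2−M1)/(6·2)=-7/16, b=Δ1−h1·(2M1+M2)/6=1/2
t_q=1 → seg 0, τ=1; S=2+-19/4·τ+0·τ²+7/16·τ³=-37/16

  seg 0: a=2 b=-19/4 c=0 d=7/16
  seg 1: a=-4 b=1/2 c=21/8 d=-7/16
S(1) = -37/16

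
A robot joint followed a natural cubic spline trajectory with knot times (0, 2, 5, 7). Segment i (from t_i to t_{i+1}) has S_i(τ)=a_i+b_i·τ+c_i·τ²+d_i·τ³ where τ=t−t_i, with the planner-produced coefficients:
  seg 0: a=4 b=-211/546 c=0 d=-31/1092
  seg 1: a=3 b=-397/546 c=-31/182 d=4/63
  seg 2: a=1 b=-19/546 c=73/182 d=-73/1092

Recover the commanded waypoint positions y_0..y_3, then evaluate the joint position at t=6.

y_0 = S_0(0) = a_0 = 4
y_1 = S_1(0) = a_1 = 3
y_2 = S_2(0) = a_2 = 1
y_3 = S_2(2) = 2
t_q=6 is in segment 2 (τ=1); S_2(τ)=473/364

y_0=4 y_1=3 y_2=1 y_3=2
S(6) = 473/364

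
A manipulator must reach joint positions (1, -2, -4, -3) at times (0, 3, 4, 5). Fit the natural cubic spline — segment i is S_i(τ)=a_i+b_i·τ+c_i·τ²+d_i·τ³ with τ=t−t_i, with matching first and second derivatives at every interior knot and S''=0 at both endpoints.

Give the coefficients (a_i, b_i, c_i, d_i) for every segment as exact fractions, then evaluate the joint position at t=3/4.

  seg 0: a=1 b=-10/31 c=0 d=-7/93
  seg 1: a=-2 b=-73/31 c=-21/31 d=32/31
  seg 2: a=-4 b=-19/31 c=75/31 d=-25/31
S(3/4) = 1441/1984

Δ: Δ0=-1, Δ1=-2, Δ2=1
row 1: diag=8, rhs=-6; c'=1/8, d'=-3/4
row 2: denom=4−1·1/8=31/8; d'=(18−1·-3/4)/(31/8)=150/31
back: M2=150/31
back: M1=-3/4−1/8·150/31=-42/31
M: M0=0, M1=-42/31, M2=150/31, M3=0
seg 0: a=1, c=M0/2=0, d=(M1−M0)/(6·3)=-7/93, b=Δ0−h0·(2M0+M1)/6=-10/31
seg 1: a=-2, c=M1/2=-21/31, d=(M2−M1)/(6·1)=32/31, b=Δ1−h1·(2M1+M2)/6=-73/31
seg 2: a=-4, c=M2/2=75/31, d=(M3−M2)/(6·1)=-25/31, b=Δ2−h2·(2M2+M3)/6=-19/31
t_q=3/4 → seg 0, τ=3/4; S=1+-10/31·τ+0·τ²+-7/93·τ³=1441/1984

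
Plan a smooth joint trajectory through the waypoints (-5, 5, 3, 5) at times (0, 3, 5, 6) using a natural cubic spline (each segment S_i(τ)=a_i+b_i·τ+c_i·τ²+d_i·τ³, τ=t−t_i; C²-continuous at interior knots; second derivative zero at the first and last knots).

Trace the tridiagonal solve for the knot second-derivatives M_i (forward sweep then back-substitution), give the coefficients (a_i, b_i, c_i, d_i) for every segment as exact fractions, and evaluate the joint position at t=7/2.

Δ: Δ0=10/3, Δ1=-1, Δ2=2
row 1: diag=10, rhs=-26; c'=1/5, d'=-13/5
row 2: denom=6−2·1/5=28/5; d'=(18−2·-13/5)/(28/5)=29/7
back: M2=29/7
back: M1=-13/5−1/5·29/7=-24/7
M: M0=0, M1=-24/7, M2=29/7, M3=0
seg 0: a=-5, c=M0/2=0, d=(M1−M0)/(6·3)=-4/21, b=Δ0−h0·(2M0+M1)/6=106/21
seg 1: a=5, c=M1/2=-12/7, d=(M2−M1)/(6·2)=53/84, b=Δ1−h1·(2M1+M2)/6=-2/21
seg 2: a=3, c=M2/2=29/14, d=(M3−M2)/(6·1)=-29/42, b=Δ2−h2·(2M2+M3)/6=13/21
t_q=7/2 → seg 1, τ=1/2; S=5+-2/21·τ+-12/7·τ²+53/84·τ³=1031/224

  seg 0: a=-5 b=106/21 c=0 d=-4/21
  seg 1: a=5 b=-2/21 c=-12/7 d=53/84
  seg 2: a=3 b=13/21 c=29/14 d=-29/42
S(7/2) = 1031/224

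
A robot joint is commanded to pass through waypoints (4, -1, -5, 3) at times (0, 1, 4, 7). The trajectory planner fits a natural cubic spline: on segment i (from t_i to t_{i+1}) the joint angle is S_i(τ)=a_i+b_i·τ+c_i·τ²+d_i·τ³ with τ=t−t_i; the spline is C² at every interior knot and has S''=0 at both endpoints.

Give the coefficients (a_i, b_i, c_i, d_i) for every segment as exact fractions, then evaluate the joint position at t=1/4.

  seg 0: a=4 b=-467/87 c=0 d=32/87
  seg 1: a=-1 b=-371/87 c=32/29 d=-11/261
  seg 2: a=-5 b=106/87 c=21/29 d=-7/87
S(1/4) = 309/116

Δ: Δ0=-5, Δ1=-4/3, Δ2=8/3
row 1: diag=8, rhs=22; c'=3/8, d'=11/4
row 2: denom=12−3·3/8=87/8; d'=(24−3·11/4)/(87/8)=42/29
back: M2=42/29
back: M1=11/4−3/8·42/29=64/29
M: M0=0, M1=64/29, M2=42/29, M3=0
seg 0: a=4, c=M0/2=0, d=(M1−M0)/(6·1)=32/87, b=Δ0−h0·(2M0+M1)/6=-467/87
seg 1: a=-1, c=M1/2=32/29, d=(M2−M1)/(6·3)=-11/261, b=Δ1−h1·(2M1+M2)/6=-371/87
seg 2: a=-5, c=M2/2=21/29, d=(M3−M2)/(6·3)=-7/87, b=Δ2−h2·(2M2+M3)/6=106/87
t_q=1/4 → seg 0, τ=1/4; S=4+-467/87·τ+0·τ²+32/87·τ³=309/116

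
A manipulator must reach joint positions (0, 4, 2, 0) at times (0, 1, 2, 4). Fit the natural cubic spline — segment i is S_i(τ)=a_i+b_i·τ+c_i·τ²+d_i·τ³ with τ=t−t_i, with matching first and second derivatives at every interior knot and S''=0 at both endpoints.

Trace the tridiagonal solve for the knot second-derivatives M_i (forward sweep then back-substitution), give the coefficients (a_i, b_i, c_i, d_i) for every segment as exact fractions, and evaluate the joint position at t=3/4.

  seg 0: a=0 b=129/23 c=0 d=-37/23
  seg 1: a=4 b=18/23 c=-111/23 d=47/23
  seg 2: a=2 b=-63/23 c=30/23 d=-5/23
S(3/4) = 5193/1472

Δ: Δ0=4, Δ1=-2, Δ2=-1
row 1: diag=4, rhs=-36; c'=1/4, d'=-9
row 2: denom=6−1·1/4=23/4; d'=(6−1·-9)/(23/4)=60/23
back: M2=60/23
back: M1=-9−1/4·60/23=-222/23
M: M0=0, M1=-222/23, M2=60/23, M3=0
seg 0: a=0, c=M0/2=0, d=(M1−M0)/(6·1)=-37/23, b=Δ0−h0·(2M0+M1)/6=129/23
seg 1: a=4, c=M1/2=-111/23, d=(M2−M1)/(6·1)=47/23, b=Δ1−h1·(2M1+M2)/6=18/23
seg 2: a=2, c=M2/2=30/23, d=(M3−M2)/(6·2)=-5/23, b=Δ2−h2·(2M2+M3)/6=-63/23
t_q=3/4 → seg 0, τ=3/4; S=0+129/23·τ+0·τ²+-37/23·τ³=5193/1472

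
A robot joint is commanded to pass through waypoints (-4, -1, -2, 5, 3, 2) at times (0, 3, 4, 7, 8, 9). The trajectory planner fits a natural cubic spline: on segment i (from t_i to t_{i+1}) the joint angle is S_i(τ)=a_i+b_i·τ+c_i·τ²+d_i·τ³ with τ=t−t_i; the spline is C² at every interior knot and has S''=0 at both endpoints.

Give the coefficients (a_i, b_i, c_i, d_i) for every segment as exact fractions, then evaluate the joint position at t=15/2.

Δ: Δ0=1, Δ1=-1, Δ2=7/3, Δ3=-2, Δ4=-1
row 1: diag=8, rhs=-12; c'=1/8, d'=-3/2
row 2: denom=8−1·1/8=63/8; d'=(20−1·-3/2)/(63/8)=172/63
row 3: denom=8−3·8/21=48/7; d'=(-26−3·172/63)/(48/7)=-359/72
row 4: denom=4−1·7/48=185/48; d'=(6−1·-359/72)/(185/48)=1582/555
back: M4=1582/555
back: M3=-359/72−7/48·1582/555=-2998/555
back: M2=172/63−8/21·-2998/555=7972/1665
back: M1=-3/2−1/8·7972/1665=-3494/1665
M: M0=0, M1=-3494/1665, M2=7972/1665, M3=-2998/555, M4=1582/555, M5=0
seg 0: a=-4, c=M0/2=0, d=(M1−M0)/(6·3)=-1747/14985, b=Δ0−h0·(2M0+M1)/6=3412/1665
seg 1: a=-1, c=M1/2=-1747/1665, d=(M2−M1)/(6·1)=637/555, b=Δ1−h1·(2M1+M2)/6=-1829/1665
seg 2: a=-2, c=M2/2=3986/1665, d=(M3−M2)/(6·3)=-8483/14985, b=Δ2−h2·(2M2+M3)/6=82/333
seg 3: a=5, c=M3/2=-1499/555, d=(M4−M3)/(6·1)=458/333, b=Δ3−h3·(2M3+M4)/6=-1123/1665
seg 4: a=3, c=M4/2=791/555, d=(M5−M4)/(6·1)=-791/1665, b=Δ4−h4·(2M4+M5)/6=-3247/1665
t_q=15/2 → seg 3, τ=1/2; S=5+-1123/1665·τ+-1499/555·τ²+458/333·τ³=1539/370

  seg 0: a=-4 b=3412/1665 c=0 d=-1747/14985
  seg 1: a=-1 b=-1829/1665 c=-1747/1665 d=637/555
  seg 2: a=-2 b=82/333 c=3986/1665 d=-8483/14985
  seg 3: a=5 b=-1123/1665 c=-1499/555 d=458/333
  seg 4: a=3 b=-3247/1665 c=791/555 d=-791/1665
S(15/2) = 1539/370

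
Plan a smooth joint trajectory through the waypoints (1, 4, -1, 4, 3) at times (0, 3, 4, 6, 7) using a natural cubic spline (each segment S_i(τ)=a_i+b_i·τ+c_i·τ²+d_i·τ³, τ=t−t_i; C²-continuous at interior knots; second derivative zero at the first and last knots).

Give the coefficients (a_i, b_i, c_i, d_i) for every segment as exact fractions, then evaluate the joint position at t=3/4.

  seg 0: a=1 b=491/125 c=0 d=-122/375
  seg 1: a=4 b=-607/125 c=-366/125 d=348/125
  seg 2: a=-1 b=-59/25 c=678/125 d=-1497/1000
  seg 3: a=4 b=343/250 c=-1779/500 d=593/500
S(3/4) = 3047/800

Δ: Δ0=1, Δ1=-5, Δ2=5/2, Δ3=-1
row 1: diag=8, rhs=-36; c'=1/8, d'=-9/2
row 2: denom=6−1·1/8=47/8; d'=(45−1·-9/2)/(47/8)=396/47
row 3: denom=6−2·16/47=250/47; d'=(-21−2·396/47)/(250/47)=-1779/250
back: M3=-1779/250
back: M2=396/47−16/47·-1779/250=1356/125
back: M1=-9/2−1/8·1356/125=-732/125
M: M0=0, M1=-732/125, M2=1356/125, M3=-1779/250, M4=0
seg 0: a=1, c=M0/2=0, d=(M1−M0)/(6·3)=-122/375, b=Δ0−h0·(2M0+M1)/6=491/125
seg 1: a=4, c=M1/2=-366/125, d=(M2−M1)/(6·1)=348/125, b=Δ1−h1·(2M1+M2)/6=-607/125
seg 2: a=-1, c=M2/2=678/125, d=(M3−M2)/(6·2)=-1497/1000, b=Δ2−h2·(2M2+M3)/6=-59/25
seg 3: a=4, c=M3/2=-1779/500, d=(M4−M3)/(6·1)=593/500, b=Δ3−h3·(2M3+M4)/6=343/250
t_q=3/4 → seg 0, τ=3/4; S=1+491/125·τ+0·τ²+-122/375·τ³=3047/800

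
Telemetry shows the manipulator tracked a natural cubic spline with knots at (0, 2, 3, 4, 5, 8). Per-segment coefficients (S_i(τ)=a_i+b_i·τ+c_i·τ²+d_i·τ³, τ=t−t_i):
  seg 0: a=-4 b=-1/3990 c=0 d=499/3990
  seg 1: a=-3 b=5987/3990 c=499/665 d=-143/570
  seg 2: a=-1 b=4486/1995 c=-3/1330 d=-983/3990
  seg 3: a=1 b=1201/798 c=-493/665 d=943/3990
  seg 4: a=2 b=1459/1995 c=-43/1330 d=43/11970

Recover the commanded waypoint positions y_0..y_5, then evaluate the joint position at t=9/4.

y_0 = S_0(0) = a_0 = -4
y_1 = S_1(0) = a_1 = -3
y_2 = S_2(0) = a_2 = -1
y_3 = S_3(0) = a_3 = 1
y_4 = S_4(0) = a_4 = 2
y_5 = S_4(3) = 4
t_q=9/4 is in segment 1 (τ=1/4); S_1(τ)=-219771/85120

y_0=-4 y_1=-3 y_2=-1 y_3=1 y_4=2 y_5=4
S(9/4) = -219771/85120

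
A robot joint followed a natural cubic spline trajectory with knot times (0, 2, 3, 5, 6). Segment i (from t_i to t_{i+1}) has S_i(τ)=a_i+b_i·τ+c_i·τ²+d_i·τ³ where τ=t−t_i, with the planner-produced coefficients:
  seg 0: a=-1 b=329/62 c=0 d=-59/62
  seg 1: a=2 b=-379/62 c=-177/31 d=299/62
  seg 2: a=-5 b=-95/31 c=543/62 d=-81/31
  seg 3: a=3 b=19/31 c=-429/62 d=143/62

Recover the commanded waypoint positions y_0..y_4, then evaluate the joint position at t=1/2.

y_0=-1 y_1=2 y_2=-5 y_3=3 y_4=-1
S(1/2) = 761/496

y_0 = S_0(0) = a_0 = -1
y_1 = S_1(0) = a_1 = 2
y_2 = S_2(0) = a_2 = -5
y_3 = S_3(0) = a_3 = 3
y_4 = S_3(1) = -1
t_q=1/2 is in segment 0 (τ=1/2); S_0(τ)=761/496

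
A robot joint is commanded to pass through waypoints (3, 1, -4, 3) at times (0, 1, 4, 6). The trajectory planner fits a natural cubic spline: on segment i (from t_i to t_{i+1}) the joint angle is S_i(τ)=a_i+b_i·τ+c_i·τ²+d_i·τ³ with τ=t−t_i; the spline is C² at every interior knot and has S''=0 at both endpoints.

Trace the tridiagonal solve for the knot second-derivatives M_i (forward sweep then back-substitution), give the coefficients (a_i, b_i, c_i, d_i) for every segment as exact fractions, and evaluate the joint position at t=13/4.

Δ: Δ0=-2, Δ1=-5/3, Δ2=7/2
row 1: diag=8, rhs=2; c'=3/8, d'=1/4
row 2: denom=10−3·3/8=71/8; d'=(31−3·1/4)/(71/8)=242/71
back: M2=242/71
back: M1=1/4−3/8·242/71=-73/71
M: M0=0, M1=-73/71, M2=242/71, M3=0
seg 0: a=3, c=M0/2=0, d=(M1−M0)/(6·1)=-73/426, b=Δ0−h0·(2M0+M1)/6=-779/426
seg 1: a=1, c=M1/2=-73/142, d=(M2−M1)/(6·3)=35/142, b=Δ1−h1·(2M1+M2)/6=-499/213
seg 2: a=-4, c=M2/2=121/71, d=(M3−M2)/(6·2)=-121/426, b=Δ2−h2·(2M2+M3)/6=523/426
t_q=13/4 → seg 1, τ=9/4; S=1+-499/213·τ+-73/142·τ²+35/142·τ³=-36953/9088

  seg 0: a=3 b=-779/426 c=0 d=-73/426
  seg 1: a=1 b=-499/213 c=-73/142 d=35/142
  seg 2: a=-4 b=523/426 c=121/71 d=-121/426
S(13/4) = -36953/9088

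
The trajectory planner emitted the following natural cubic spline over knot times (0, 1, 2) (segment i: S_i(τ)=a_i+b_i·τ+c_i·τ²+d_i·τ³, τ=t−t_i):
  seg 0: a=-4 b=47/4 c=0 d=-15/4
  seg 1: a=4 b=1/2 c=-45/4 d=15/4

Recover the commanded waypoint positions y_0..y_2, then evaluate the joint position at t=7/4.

y_0=-4 y_1=4 y_2=-3
S(7/4) = -95/256

y_0 = S_0(0) = a_0 = -4
y_1 = S_1(0) = a_1 = 4
y_2 = S_1(1) = -3
t_q=7/4 is in segment 1 (τ=3/4); S_1(τ)=-95/256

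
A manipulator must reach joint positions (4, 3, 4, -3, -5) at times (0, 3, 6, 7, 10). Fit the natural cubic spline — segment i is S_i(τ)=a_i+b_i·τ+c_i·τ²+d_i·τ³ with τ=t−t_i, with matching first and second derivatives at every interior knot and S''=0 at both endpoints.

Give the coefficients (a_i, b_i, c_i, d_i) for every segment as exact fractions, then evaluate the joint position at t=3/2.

Δ: Δ0=-1/3, Δ1=1/3, Δ2=-7, Δ3=-2/3
row 1: diag=12, rhs=4; c'=1/4, d'=1/3
row 2: denom=8−3·1/4=29/4; d'=(-44−3·1/3)/(29/4)=-180/29
row 3: denom=8−1·4/29=228/29; d'=(38−1·-180/29)/(228/29)=641/114
back: M3=641/114
back: M2=-180/29−4/29·641/114=-398/57
back: M1=1/3−1/4·-398/57=79/38
M: M0=0, M1=79/38, M2=-398/57, M3=641/114, M4=0
seg 0: a=4, c=M0/2=0, d=(M1−M0)/(6·3)=79/684, b=Δ0−h0·(2M0+M1)/6=-313/228
seg 1: a=3, c=M1/2=79/76, d=(M2−M1)/(6·3)=-1033/2052, b=Δ1−h1·(2M1+M2)/6=199/114
seg 2: a=4, c=M2/2=-199/57, d=(M3−M2)/(6·1)=479/228, b=Δ2−h2·(2M2+M3)/6=-1279/228
seg 3: a=-3, c=M3/2=641/228, d=(M4−M3)/(6·3)=-641/2052, b=Δ3−h3·(2M3+M4)/6=-239/38
t_q=3/2 → seg 0, τ=3/2; S=4+-313/228·τ+0·τ²+79/684·τ³=1417/608

  seg 0: a=4 b=-313/228 c=0 d=79/684
  seg 1: a=3 b=199/114 c=79/76 d=-1033/2052
  seg 2: a=4 b=-1279/228 c=-199/57 d=479/228
  seg 3: a=-3 b=-239/38 c=641/228 d=-641/2052
S(3/2) = 1417/608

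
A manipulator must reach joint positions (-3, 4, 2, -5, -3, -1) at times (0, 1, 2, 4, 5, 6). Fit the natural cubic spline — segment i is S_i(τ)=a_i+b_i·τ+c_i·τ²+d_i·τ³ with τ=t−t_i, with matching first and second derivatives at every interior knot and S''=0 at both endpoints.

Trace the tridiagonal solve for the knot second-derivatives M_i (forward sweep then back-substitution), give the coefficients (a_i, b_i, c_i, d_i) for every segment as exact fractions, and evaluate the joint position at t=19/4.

  seg 0: a=-3 b=8549/930 c=0 d=-2039/930
  seg 1: a=4 b=1216/465 c=-2039/310 d=365/186
  seg 2: a=2 b=-4327/930 c=-107/155 d=19/30
  seg 3: a=-5 b=173/930 c=482/155 d=-241/186
  seg 4: a=-3 b=1171/465 c=-241/310 d=241/930
S(19/4) = -72573/19840

Δ: Δ0=7, Δ1=-2, Δ2=-7/2, Δ3=2, Δ4=2
row 1: diag=4, rhs=-54; c'=1/4, d'=-27/2
row 2: denom=6−1·1/4=23/4; d'=(-9−1·-27/2)/(23/4)=18/23
row 3: denom=6−2·8/23=122/23; d'=(33−2·18/23)/(122/23)=723/122
row 4: denom=4−1·23/122=465/122; d'=(0−1·723/122)/(465/122)=-241/155
back: M4=-241/155
back: M3=723/122−23/122·-241/155=964/155
back: M2=18/23−8/23·964/155=-214/155
back: M1=-27/2−1/4·-214/155=-2039/155
M: M0=0, M1=-2039/155, M2=-214/155, M3=964/155, M4=-241/155, M5=0
seg 0: a=-3, c=M0/2=0, d=(M1−M0)/(6·1)=-2039/930, b=Δ0−h0·(2M0+M1)/6=8549/930
seg 1: a=4, c=M1/2=-2039/310, d=(M2−M1)/(6·1)=365/186, b=Δ1−h1·(2M1+M2)/6=1216/465
seg 2: a=2, c=M2/2=-107/155, d=(M3−M2)/(6·2)=19/30, b=Δ2−h2·(2M2+M3)/6=-4327/930
seg 3: a=-5, c=M3/2=482/155, d=(M4−M3)/(6·1)=-241/186, b=Δ3−h3·(2M3+M4)/6=173/930
seg 4: a=-3, c=M4/2=-241/310, d=(M5−M4)/(6·1)=241/930, b=Δ4−h4·(2M4+M5)/6=1171/465
t_q=19/4 → seg 3, τ=3/4; S=-5+173/930·τ+482/155·τ²+-241/186·τ³=-72573/19840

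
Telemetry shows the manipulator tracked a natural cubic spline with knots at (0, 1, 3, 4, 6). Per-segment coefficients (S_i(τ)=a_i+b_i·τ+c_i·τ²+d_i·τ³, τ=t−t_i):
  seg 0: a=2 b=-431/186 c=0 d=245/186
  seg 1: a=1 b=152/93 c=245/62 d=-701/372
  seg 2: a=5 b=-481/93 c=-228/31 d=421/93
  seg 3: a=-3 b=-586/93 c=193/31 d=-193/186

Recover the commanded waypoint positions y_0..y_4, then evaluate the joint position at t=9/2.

y_0=2 y_1=1 y_2=5 y_3=-3 y_4=1
S(9/2) = -2343/496

y_0 = S_0(0) = a_0 = 2
y_1 = S_1(0) = a_1 = 1
y_2 = S_2(0) = a_2 = 5
y_3 = S_3(0) = a_3 = -3
y_4 = S_3(2) = 1
t_q=9/2 is in segment 3 (τ=1/2); S_3(τ)=-2343/496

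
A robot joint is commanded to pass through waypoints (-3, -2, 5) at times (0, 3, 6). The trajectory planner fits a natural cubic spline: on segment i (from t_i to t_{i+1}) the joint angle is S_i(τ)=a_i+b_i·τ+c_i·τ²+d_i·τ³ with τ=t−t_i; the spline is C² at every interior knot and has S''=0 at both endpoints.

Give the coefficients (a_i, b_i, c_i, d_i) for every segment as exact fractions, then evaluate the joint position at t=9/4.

Δ: Δ0=1/3, Δ1=7/3
row 1: diag=12, rhs=12; c'=1/4, d'=1
back: M1=1
M: M0=0, M1=1, M2=0
seg 0: a=-3, c=M0/2=0, d=(M1−M0)/(6·3)=1/18, b=Δ0−h0·(2M0+M1)/6=-1/6
seg 1: a=-2, c=M1/2=1/2, d=(M2−M1)/(6·3)=-1/18, b=Δ1−h1·(2M1+M2)/6=4/3
t_q=9/4 → seg 0, τ=9/4; S=-3+-1/6·τ+0·τ²+1/18·τ³=-351/128

  seg 0: a=-3 b=-1/6 c=0 d=1/18
  seg 1: a=-2 b=4/3 c=1/2 d=-1/18
S(9/4) = -351/128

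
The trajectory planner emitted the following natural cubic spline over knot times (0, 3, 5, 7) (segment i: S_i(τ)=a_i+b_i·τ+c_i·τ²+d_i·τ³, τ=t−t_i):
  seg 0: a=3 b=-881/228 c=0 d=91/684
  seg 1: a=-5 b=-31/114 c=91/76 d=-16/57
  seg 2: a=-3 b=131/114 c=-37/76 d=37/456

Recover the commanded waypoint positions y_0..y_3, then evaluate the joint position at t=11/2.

y_0 = S_0(0) = a_0 = 3
y_1 = S_1(0) = a_1 = -5
y_2 = S_2(0) = a_2 = -3
y_3 = S_2(2) = -2
t_q=11/2 is in segment 2 (τ=1/2); S_2(τ)=-3085/1216

y_0=3 y_1=-5 y_2=-3 y_3=-2
S(11/2) = -3085/1216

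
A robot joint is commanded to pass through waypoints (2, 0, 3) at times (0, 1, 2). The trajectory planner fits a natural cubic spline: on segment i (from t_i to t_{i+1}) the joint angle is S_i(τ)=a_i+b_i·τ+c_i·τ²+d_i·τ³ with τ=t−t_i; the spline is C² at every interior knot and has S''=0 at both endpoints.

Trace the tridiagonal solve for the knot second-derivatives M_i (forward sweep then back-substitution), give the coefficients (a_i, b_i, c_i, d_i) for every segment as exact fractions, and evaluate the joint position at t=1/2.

Δ: Δ0=-2, Δ1=3
row 1: diag=4, rhs=30; c'=1/4, d'=15/2
back: M1=15/2
M: M0=0, M1=15/2, M2=0
seg 0: a=2, c=M0/2=0, d=(M1−M0)/(6·1)=5/4, b=Δ0−h0·(2M0+M1)/6=-13/4
seg 1: a=0, c=M1/2=15/4, d=(M2−M1)/(6·1)=-5/4, b=Δ1−h1·(2M1+M2)/6=1/2
t_q=1/2 → seg 0, τ=1/2; S=2+-13/4·τ+0·τ²+5/4·τ³=17/32

  seg 0: a=2 b=-13/4 c=0 d=5/4
  seg 1: a=0 b=1/2 c=15/4 d=-5/4
S(1/2) = 17/32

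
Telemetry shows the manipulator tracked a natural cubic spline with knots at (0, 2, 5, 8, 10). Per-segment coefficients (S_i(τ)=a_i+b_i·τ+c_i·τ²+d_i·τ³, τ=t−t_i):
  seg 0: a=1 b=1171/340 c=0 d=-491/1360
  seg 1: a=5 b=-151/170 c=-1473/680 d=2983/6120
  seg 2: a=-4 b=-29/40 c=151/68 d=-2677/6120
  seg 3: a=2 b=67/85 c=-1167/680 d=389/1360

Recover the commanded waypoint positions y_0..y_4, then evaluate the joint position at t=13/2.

y_0 = S_0(0) = a_0 = 1
y_1 = S_1(0) = a_1 = 5
y_2 = S_2(0) = a_2 = -4
y_3 = S_3(0) = a_3 = 2
y_4 = S_3(2) = -1
t_q=13/2 is in segment 2 (τ=3/2); S_2(τ)=-8527/5440

y_0=1 y_1=5 y_2=-4 y_3=2 y_4=-1
S(13/2) = -8527/5440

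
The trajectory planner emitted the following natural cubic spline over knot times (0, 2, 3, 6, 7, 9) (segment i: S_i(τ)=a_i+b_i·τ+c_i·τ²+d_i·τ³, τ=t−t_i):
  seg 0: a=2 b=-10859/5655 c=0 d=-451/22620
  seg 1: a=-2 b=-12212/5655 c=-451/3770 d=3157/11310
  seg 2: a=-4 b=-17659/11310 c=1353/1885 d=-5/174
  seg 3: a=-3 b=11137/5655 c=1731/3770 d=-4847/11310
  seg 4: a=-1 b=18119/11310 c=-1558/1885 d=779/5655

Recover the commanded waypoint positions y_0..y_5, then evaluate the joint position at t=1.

y_0=2 y_1=-2 y_2=-4 y_3=-3 y_4=-1 y_5=0
S(1) = 451/7540

y_0 = S_0(0) = a_0 = 2
y_1 = S_1(0) = a_1 = -2
y_2 = S_2(0) = a_2 = -4
y_3 = S_3(0) = a_3 = -3
y_4 = S_4(0) = a_4 = -1
y_5 = S_4(2) = 0
t_q=1 is in segment 0 (τ=1); S_0(τ)=451/7540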